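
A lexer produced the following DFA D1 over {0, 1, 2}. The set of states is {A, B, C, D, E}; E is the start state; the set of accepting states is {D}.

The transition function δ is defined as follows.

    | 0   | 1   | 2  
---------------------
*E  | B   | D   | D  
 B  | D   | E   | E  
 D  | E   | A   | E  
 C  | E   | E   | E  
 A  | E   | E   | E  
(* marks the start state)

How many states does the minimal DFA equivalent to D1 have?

4

Reachable states from the start: {A,B,D,E}. Unreachable: {C} — drop them.
P0 = {D} | {A,B,E}.
Refine {A,B,E} on symbol 0: members go to different blocks, giving {A,E} and {B}.
Split {A,E} by δ(·,0) → {A} and {E}.
The partition is now stable with 4 blocks: {D} | {A} | {B} | {E}.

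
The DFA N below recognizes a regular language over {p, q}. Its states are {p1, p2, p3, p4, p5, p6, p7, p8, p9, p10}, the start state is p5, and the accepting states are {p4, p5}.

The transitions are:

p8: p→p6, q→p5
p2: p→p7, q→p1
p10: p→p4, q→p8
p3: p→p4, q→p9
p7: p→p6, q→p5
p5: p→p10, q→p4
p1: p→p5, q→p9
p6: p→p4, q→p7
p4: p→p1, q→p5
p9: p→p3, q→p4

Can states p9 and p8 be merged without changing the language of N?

Yes

First remove the unreachable states {p2}; 9 states remain.
Initial partition by acceptance: {p4,p5} | {p1,p3,p6,p7,p8,p9,p10}.
On input p, block {p1,p3,p6,p7,p8,p9,p10} splits into {p1,p3,p6,p10} and {p7,p8,p9}.
Stable partition: {p4,p5} | {p1,p3,p6,p10} | {p7,p8,p9} — 3 equivalence classes.
p9 and p8 lie in the same block of the stable partition, so they are equivalent — no string distinguishes them.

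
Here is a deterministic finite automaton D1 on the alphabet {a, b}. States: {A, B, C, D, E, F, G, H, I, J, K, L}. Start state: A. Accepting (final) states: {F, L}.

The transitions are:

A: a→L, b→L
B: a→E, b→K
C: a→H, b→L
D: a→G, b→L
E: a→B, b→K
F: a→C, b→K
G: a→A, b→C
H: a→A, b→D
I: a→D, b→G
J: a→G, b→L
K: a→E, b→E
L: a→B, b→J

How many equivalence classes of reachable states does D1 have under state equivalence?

States {F,I} cannot be reached from the start state, so discard them.
Start with accepting vs non-accepting: {L} | {A,B,C,D,E,G,H,J,K}.
Split {A,B,C,D,E,G,H,J,K} by δ(·,a) → {B,C,D,E,G,H,J,K} and {A}.
Split {B,C,D,E,G,H,J,K} by δ(·,a) → {B,C,D,E,J,K} and {G,H}.
Split {B,C,D,E,J,K} by δ(·,a) → {B,E,K} and {C,D,J}.
Stable partition: {L} | {B,E,K} | {A} | {G,H} | {C,D,J} — 5 equivalence classes.

5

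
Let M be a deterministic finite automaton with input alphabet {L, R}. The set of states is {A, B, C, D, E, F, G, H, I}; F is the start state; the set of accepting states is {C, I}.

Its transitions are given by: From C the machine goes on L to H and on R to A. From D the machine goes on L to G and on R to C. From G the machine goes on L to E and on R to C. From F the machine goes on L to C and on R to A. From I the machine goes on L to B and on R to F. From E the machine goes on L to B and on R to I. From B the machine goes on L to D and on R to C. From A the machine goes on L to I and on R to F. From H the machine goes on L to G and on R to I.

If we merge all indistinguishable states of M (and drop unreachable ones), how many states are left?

Every state is reachable, so we keep all 9.
Initial partition by acceptance: {C,I} | {A,B,D,E,F,G,H}.
Split {A,B,D,E,F,G,H} by δ(·,L) → {B,D,E,G,H} and {A,F}.
Stable partition: {C,I} | {B,D,E,G,H} | {A,F} — 3 equivalence classes.

3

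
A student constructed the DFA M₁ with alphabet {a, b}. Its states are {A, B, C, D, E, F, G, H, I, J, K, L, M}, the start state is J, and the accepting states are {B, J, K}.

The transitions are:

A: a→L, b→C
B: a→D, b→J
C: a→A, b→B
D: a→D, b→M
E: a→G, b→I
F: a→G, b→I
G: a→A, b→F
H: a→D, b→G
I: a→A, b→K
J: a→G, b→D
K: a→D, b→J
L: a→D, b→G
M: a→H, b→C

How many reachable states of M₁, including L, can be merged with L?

2

States {E} cannot be reached from the start state, so discard them.
P0 = {B,J,K} | {A,C,D,F,G,H,I,L,M}.
On input b, block {B,J,K} splits into {B,K} and {J}.
Refine {A,C,D,F,G,H,I,L,M} on symbol b: members go to different blocks, giving {A,D,F,G,H,L,M} and {C,I}.
On input b, block {A,D,F,G,H,L,M} splits into {D,G,H,L} and {A,F,M}.
Refine {D,G,H,L} on symbol a: members go to different blocks, giving {D,H,L} and {G}.
Refine {D,H,L} on symbol b: members go to different blocks, giving {H,L} and {D}.
On input a, block {A,F,M} splits into {A,M} and {F}.
Stable partition: {B,K} | {H,L} | {J} | {C,I} | {A,M} | {G} | {D} | {F} — 8 equivalence classes.
The equivalence class containing L is {H,L}, of size 2.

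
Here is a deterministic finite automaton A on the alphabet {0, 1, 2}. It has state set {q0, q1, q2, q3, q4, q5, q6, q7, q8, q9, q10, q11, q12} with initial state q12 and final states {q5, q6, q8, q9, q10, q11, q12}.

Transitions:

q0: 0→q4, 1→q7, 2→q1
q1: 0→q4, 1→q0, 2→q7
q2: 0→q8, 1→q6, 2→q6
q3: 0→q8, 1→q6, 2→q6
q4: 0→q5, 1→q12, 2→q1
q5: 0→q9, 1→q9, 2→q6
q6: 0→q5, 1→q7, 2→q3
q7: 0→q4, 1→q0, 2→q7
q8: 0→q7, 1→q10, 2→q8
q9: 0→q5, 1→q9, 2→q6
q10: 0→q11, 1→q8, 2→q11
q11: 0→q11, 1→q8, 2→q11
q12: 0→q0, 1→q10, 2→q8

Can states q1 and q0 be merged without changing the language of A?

States {q2} cannot be reached from the start state, so discard them.
Start with accepting vs non-accepting: {q5,q6,q8,q9,q10,q11,q12} | {q0,q1,q3,q4,q7}.
On input 0, block {q5,q6,q8,q9,q10,q11,q12} splits into {q5,q6,q9,q10,q11} and {q8,q12}.
Split {q5,q6,q9,q10,q11} by δ(·,1) → {q5,q9} and {q10,q11} and {q6}.
On input 0, block {q0,q1,q3,q4,q7} splits into {q0,q1,q7} and {q3} and {q4}.
The partition is now stable with 7 blocks: {q5,q9} | {q0,q1,q7} | {q8,q12} | {q10,q11} | {q6} | {q3} | {q4}.
q1 and q0 lie in the same block of the stable partition, so they are equivalent — no string distinguishes them.

Yes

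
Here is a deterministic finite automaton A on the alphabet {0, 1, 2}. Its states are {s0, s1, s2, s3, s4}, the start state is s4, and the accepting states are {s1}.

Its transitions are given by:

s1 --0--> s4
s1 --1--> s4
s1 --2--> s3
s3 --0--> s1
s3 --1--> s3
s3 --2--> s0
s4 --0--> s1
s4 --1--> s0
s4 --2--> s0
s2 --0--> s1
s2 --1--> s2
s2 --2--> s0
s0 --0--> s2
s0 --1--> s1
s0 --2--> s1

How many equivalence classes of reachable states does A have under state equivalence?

P0 = {s1} | {s0,s2,s3,s4}.
On input 0, block {s0,s2,s3,s4} splits into {s2,s3,s4} and {s0}.
Split {s2,s3,s4} by δ(·,1) → {s2,s3} and {s4}.
Stable partition: {s1} | {s2,s3} | {s0} | {s4} — 4 equivalence classes.

4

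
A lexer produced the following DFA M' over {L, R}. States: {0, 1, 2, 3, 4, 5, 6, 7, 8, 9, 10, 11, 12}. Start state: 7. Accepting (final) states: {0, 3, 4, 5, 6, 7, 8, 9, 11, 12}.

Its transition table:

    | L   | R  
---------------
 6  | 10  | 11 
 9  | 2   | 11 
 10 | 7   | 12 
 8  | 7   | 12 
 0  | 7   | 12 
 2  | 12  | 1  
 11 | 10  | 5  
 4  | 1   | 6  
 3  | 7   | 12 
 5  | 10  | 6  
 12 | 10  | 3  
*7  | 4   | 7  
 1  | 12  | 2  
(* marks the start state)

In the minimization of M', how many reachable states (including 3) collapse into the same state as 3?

First remove the unreachable states {0,8,9}; 10 states remain.
Initial partition by acceptance: {3,4,5,6,7,11,12} | {1,2,10}.
Refine {3,4,5,6,7,11,12} on symbol L: members go to different blocks, giving {4,5,6,11,12} and {3,7}.
On input R, block {4,5,6,11,12} splits into {4,5,6,11} and {12}.
On input L, block {1,2,10} splits into {1,2} and {10}.
On input L, block {4,5,6,11} splits into {5,6,11} and {4}.
On input L, block {3,7} splits into {3} and {7}.
The partition is now stable with 7 blocks: {5,6,11} | {1,2} | {3} | {12} | {10} | {4} | {7}.
The equivalence class containing 3 is {3}, of size 1.

1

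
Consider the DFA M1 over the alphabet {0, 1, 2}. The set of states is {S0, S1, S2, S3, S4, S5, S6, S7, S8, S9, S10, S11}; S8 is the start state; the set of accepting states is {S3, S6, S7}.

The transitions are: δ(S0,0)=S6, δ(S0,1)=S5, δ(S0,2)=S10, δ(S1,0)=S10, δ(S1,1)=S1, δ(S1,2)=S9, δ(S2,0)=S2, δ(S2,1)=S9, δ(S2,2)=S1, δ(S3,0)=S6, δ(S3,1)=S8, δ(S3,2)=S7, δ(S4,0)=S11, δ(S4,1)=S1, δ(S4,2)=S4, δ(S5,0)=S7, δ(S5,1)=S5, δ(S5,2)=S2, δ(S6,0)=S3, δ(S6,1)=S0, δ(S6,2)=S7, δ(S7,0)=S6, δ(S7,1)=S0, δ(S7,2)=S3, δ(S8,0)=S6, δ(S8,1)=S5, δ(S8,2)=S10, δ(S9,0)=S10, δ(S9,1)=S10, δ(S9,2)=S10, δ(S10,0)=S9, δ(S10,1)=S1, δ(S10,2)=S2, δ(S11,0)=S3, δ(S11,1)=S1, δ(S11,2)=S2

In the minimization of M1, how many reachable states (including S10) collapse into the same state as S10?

4

First remove the unreachable states {S4,S11}; 10 states remain.
P0 = {S3,S6,S7} | {S0,S1,S2,S5,S8,S9,S10}.
Refine {S0,S1,S2,S5,S8,S9,S10} on symbol 0: members go to different blocks, giving {S1,S2,S9,S10} and {S0,S5,S8}.
The partition is now stable with 3 blocks: {S3,S6,S7} | {S1,S2,S9,S10} | {S0,S5,S8}.
The equivalence class containing S10 is {S1,S2,S9,S10}, of size 4.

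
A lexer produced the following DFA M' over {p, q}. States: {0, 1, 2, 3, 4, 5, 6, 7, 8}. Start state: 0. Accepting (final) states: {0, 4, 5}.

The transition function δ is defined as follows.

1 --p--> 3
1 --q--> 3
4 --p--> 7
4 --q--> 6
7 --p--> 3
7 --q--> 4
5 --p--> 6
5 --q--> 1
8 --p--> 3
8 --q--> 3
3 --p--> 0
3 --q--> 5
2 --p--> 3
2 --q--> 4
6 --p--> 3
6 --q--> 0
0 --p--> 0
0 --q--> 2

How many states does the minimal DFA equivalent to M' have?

7

States {8} cannot be reached from the start state, so discard them.
Initial partition by acceptance: {0,4,5} | {1,2,3,6,7}.
On input p, block {0,4,5} splits into {4,5} and {0}.
On input p, block {1,2,3,6,7} splits into {1,2,6,7} and {3}.
Split {1,2,6,7} by δ(·,q) → {2,7} and {1} and {6}.
On input p, block {4,5} splits into {4} and {5}.
Stable partition: {4} | {2,7} | {0} | {3} | {1} | {6} | {5} — 7 equivalence classes.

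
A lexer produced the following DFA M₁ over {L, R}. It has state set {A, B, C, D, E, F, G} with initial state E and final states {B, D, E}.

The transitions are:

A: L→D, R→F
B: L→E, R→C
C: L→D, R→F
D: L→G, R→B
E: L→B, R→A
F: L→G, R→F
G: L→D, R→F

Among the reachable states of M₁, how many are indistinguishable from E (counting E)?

2

All states are reachable from the start state.
Start with accepting vs non-accepting: {B,D,E} | {A,C,F,G}.
On input L, block {B,D,E} splits into {B,E} and {D}.
On input L, block {A,C,F,G} splits into {A,C,G} and {F}.
The partition is now stable with 4 blocks: {B,E} | {A,C,G} | {D} | {F}.
State E belongs to the block {B,E}, which has 2 states.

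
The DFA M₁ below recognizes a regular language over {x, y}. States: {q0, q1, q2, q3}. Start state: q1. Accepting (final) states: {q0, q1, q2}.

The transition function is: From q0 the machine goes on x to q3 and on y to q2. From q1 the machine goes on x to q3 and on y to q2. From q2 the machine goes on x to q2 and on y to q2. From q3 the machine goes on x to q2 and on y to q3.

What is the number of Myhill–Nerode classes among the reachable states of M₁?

3

Reachable states from the start: {q1,q2,q3}. Unreachable: {q0} — drop them.
Initial partition by acceptance: {q1,q2} | {q3}.
On input x, block {q1,q2} splits into {q1} and {q2}.
Stable partition: {q1} | {q3} | {q2} — 3 equivalence classes.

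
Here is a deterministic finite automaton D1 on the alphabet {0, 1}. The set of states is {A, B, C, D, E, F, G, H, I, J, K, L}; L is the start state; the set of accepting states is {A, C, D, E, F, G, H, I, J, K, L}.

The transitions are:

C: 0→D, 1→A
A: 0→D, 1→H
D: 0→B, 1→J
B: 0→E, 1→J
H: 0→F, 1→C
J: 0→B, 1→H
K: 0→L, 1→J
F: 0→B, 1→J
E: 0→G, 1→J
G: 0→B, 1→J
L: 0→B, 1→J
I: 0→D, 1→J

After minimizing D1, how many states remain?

5

First remove the unreachable states {I,K}; 10 states remain.
P0 = {A,C,D,E,F,G,H,J,L} | {B}.
Split {A,C,D,E,F,G,H,J,L} by δ(·,0) → {D,F,G,J,L} and {A,C,E,H}.
Refine {D,F,G,J,L} on symbol 1: members go to different blocks, giving {D,F,G,L} and {J}.
On input 1, block {A,C,E,H} splits into {A,C,H} and {E}.
No further refinement is possible. Final partition (5 blocks): {D,F,G,L} | {B} | {A,C,H} | {J} | {E}.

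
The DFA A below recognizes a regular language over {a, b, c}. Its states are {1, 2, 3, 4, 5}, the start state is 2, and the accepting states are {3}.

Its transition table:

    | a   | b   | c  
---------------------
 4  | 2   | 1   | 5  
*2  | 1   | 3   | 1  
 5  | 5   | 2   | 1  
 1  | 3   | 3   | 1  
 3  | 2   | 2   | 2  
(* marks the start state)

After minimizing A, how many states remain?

3

States {4,5} cannot be reached from the start state, so discard them.
Start with accepting vs non-accepting: {3} | {1,2}.
Refine {1,2} on symbol a: members go to different blocks, giving {1} and {2}.
Stable partition: {3} | {1} | {2} — 3 equivalence classes.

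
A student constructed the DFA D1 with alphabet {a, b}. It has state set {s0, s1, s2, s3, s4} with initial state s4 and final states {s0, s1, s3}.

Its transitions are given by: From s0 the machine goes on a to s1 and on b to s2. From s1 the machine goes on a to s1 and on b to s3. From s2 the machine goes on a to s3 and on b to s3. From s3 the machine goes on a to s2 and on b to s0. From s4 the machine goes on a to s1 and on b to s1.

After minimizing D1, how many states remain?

5

Every state is reachable, so we keep all 5.
Start with accepting vs non-accepting: {s0,s1,s3} | {s2,s4}.
Split {s0,s1,s3} by δ(·,a) → {s0,s1} and {s3}.
Split {s0,s1} by δ(·,b) → {s0} and {s1}.
Refine {s2,s4} on symbol a: members go to different blocks, giving {s2} and {s4}.
The partition is now stable with 5 blocks: {s0} | {s2} | {s3} | {s1} | {s4}.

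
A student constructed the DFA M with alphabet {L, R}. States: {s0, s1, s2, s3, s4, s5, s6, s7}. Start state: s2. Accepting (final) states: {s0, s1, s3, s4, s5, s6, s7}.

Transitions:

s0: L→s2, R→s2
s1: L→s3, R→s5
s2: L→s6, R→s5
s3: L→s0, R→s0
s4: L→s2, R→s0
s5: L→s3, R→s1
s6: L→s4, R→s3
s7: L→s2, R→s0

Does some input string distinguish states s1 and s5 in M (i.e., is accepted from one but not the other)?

No

Reachable states from the start: {s0,s1,s2,s3,s4,s5,s6}. Unreachable: {s7} — drop them.
P0 = {s0,s1,s3,s4,s5,s6} | {s2}.
On input L, block {s0,s1,s3,s4,s5,s6} splits into {s1,s3,s5,s6} and {s0,s4}.
Split {s1,s3,s5,s6} by δ(·,L) → {s1,s5} and {s3,s6}.
On input R, block {s0,s4} splits into {s0} and {s4}.
Refine {s3,s6} on symbol L: members go to different blocks, giving {s3} and {s6}.
Stable partition: {s1,s5} | {s2} | {s0} | {s3} | {s4} | {s6} — 6 equivalence classes.
s1 and s5 lie in the same block of the stable partition, so they are equivalent — no string distinguishes them.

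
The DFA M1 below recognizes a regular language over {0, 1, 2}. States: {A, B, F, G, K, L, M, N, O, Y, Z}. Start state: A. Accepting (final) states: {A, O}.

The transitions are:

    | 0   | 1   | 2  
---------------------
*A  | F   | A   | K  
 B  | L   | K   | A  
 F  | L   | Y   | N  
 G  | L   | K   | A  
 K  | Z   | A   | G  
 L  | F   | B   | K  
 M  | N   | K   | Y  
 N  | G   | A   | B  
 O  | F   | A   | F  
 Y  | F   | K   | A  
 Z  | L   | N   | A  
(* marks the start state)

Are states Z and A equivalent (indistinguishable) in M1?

First remove the unreachable states {M,O}; 9 states remain.
Start with accepting vs non-accepting: {A} | {B,F,G,K,L,N,Y,Z}.
On input 1, block {B,F,G,K,L,N,Y,Z} splits into {B,F,G,L,Y,Z} and {K,N}.
Split {B,F,G,L,Y,Z} by δ(·,1) → {B,G,Y,Z} and {F,L}.
Stable partition: {A} | {B,G,Y,Z} | {K,N} | {F,L} — 4 equivalence classes.
Z and A end up in different blocks, so they are distinguishable. For instance, the string 'ε' is accepted from only A.

No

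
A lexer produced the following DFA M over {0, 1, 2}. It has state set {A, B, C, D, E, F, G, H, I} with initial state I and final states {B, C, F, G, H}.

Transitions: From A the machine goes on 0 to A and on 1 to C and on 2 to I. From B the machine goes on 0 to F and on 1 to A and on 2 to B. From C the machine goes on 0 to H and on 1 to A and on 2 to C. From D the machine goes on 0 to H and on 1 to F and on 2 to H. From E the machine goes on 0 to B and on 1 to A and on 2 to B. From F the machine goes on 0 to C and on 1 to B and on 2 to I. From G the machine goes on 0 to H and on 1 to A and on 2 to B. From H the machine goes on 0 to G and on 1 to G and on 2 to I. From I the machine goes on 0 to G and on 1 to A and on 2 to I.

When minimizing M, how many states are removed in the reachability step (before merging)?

2

BFS from I reaches {A, B, C, F, G, H, I}; the 2 state(s) D, E are never visited.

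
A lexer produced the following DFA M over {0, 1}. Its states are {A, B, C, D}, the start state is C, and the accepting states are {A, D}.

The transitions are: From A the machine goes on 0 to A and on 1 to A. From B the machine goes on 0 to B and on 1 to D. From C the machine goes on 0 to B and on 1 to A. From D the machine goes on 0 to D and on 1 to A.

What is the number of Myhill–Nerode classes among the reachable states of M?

Initial partition by acceptance: {A,D} | {B,C}.
The partition is now stable with 2 blocks: {A,D} | {B,C}.

2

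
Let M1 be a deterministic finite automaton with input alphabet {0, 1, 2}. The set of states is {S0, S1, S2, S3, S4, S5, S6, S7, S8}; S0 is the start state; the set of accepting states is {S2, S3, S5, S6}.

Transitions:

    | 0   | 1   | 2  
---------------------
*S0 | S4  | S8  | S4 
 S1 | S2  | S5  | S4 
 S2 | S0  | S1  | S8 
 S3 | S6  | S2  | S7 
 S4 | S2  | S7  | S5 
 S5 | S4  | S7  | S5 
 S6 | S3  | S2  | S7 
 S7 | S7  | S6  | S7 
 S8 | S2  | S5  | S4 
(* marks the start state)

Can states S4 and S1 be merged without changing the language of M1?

Every state is reachable, so we keep all 9.
Start with accepting vs non-accepting: {S2,S3,S5,S6} | {S0,S1,S4,S7,S8}.
On input 0, block {S2,S3,S5,S6} splits into {S2,S5} and {S3,S6}.
Split {S2,S5} by δ(·,2) → {S2} and {S5}.
Split {S0,S1,S4,S7,S8} by δ(·,0) → {S1,S4,S8} and {S0,S7}.
On input 1, block {S1,S4,S8} splits into {S1,S8} and {S4}.
Split {S0,S7} by δ(·,0) → {S0} and {S7}.
No further refinement is possible. Final partition (7 blocks): {S2} | {S1,S8} | {S3,S6} | {S5} | {S0} | {S4} | {S7}.
S4 and S1 end up in different blocks, so they are distinguishable. For instance, the string '1' is accepted from only S1.

No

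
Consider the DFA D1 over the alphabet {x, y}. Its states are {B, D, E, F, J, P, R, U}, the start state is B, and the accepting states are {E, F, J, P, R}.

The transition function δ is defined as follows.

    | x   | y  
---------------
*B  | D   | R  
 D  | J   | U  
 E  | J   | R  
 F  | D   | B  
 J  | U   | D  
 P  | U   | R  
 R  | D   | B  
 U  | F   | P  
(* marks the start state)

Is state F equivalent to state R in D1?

First remove the unreachable states {E}; 7 states remain.
P0 = {F,J,P,R} | {B,D,U}.
On input y, block {F,J,P,R} splits into {F,J,R} and {P}.
Refine {B,D,U} on symbol x: members go to different blocks, giving {D,U} and {B}.
Refine {F,J,R} on symbol y: members go to different blocks, giving {F,R} and {J}.
On input x, block {D,U} splits into {D} and {U}.
The partition is now stable with 6 blocks: {F,R} | {D} | {P} | {B} | {J} | {U}.
F and R lie in the same block of the stable partition, so they are equivalent — no string distinguishes them.

Yes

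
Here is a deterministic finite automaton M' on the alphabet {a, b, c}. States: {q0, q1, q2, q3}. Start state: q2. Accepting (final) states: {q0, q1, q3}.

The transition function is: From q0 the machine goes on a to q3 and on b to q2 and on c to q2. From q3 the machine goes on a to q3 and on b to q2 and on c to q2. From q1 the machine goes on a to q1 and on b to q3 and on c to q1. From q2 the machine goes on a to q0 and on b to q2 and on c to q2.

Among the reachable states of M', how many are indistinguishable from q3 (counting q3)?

2

First remove the unreachable states {q1}; 3 states remain.
P0 = {q0,q3} | {q2}.
Stable partition: {q0,q3} | {q2} — 2 equivalence classes.
The equivalence class containing q3 is {q0,q3}, of size 2.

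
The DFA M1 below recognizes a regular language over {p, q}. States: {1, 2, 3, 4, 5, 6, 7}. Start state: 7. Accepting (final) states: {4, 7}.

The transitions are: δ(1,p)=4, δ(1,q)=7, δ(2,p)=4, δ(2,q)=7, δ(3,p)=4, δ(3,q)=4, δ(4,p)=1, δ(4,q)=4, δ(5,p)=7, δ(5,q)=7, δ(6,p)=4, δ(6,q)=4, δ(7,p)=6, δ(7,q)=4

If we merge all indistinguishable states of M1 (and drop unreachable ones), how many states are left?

First remove the unreachable states {2,3,5}; 4 states remain.
Start with accepting vs non-accepting: {4,7} | {1,6}.
Stable partition: {4,7} | {1,6} — 2 equivalence classes.

2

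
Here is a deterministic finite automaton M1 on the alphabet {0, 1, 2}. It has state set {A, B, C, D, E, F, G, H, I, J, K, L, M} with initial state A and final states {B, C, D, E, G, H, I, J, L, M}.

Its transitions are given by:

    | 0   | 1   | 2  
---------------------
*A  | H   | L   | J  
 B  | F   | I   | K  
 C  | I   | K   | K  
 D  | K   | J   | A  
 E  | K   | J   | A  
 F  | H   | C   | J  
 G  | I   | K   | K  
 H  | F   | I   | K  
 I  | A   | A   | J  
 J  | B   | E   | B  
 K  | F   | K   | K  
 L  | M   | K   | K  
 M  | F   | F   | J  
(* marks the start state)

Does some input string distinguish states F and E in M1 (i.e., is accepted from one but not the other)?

Yes

First remove the unreachable states {D,G}; 11 states remain.
Start with accepting vs non-accepting: {B,C,E,H,I,J,L,M} | {A,F,K}.
On input 0, block {B,C,E,H,I,J,L,M} splits into {B,E,H,I,M} and {C,J,L}.
On input 1, block {B,E,H,I,M} splits into {B,H} and {I,M} and {E}.
Split {A,F,K} by δ(·,0) → {A,F} and {K}.
Refine {C,J,L} on symbol 0: members go to different blocks, giving {C,L} and {J}.
The partition is now stable with 7 blocks: {B,H} | {A,F} | {C,L} | {I,M} | {E} | {K} | {J}.
F and E end up in different blocks, so they are distinguishable. For instance, the string 'ε' is accepted from only E.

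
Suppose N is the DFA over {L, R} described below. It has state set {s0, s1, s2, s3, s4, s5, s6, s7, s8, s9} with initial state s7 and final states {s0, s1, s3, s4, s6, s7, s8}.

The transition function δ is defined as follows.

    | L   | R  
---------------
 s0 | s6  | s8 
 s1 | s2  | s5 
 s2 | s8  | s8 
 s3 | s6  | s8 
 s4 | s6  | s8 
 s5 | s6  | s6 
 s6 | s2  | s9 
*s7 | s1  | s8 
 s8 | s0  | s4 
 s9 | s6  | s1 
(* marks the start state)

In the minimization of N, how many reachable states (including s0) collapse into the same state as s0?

3

Reachable states from the start: {s0,s1,s2,s4,s5,s6,s7,s8,s9}. Unreachable: {s3} — drop them.
P0 = {s0,s1,s4,s6,s7,s8} | {s2,s5,s9}.
Refine {s0,s1,s4,s6,s7,s8} on symbol L: members go to different blocks, giving {s0,s4,s7,s8} and {s1,s6}.
Refine {s0,s4,s7,s8} on symbol L: members go to different blocks, giving {s0,s4,s7} and {s8}.
Refine {s2,s5,s9} on symbol L: members go to different blocks, giving {s5,s9} and {s2}.
Stable partition: {s0,s4,s7} | {s5,s9} | {s1,s6} | {s8} | {s2} — 5 equivalence classes.
State s0 belongs to the block {s0,s4,s7}, which has 3 states.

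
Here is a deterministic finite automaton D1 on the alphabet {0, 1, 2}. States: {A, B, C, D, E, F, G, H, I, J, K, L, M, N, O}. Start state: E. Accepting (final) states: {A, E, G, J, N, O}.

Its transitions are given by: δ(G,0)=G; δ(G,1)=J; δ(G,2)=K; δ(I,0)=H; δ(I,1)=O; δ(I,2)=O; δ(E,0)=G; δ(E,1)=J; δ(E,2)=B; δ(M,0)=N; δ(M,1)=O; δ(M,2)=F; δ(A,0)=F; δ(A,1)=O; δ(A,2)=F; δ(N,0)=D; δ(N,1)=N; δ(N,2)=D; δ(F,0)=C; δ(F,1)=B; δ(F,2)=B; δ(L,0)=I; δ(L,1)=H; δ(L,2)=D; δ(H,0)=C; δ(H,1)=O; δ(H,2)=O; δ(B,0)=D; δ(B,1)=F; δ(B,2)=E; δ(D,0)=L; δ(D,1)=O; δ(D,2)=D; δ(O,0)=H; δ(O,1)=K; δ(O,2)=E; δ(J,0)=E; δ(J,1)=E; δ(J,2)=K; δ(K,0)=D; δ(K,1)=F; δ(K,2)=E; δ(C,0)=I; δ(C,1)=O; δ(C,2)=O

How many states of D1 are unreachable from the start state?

No path from E leads to A, M, N; the other 12 states are all reachable.

3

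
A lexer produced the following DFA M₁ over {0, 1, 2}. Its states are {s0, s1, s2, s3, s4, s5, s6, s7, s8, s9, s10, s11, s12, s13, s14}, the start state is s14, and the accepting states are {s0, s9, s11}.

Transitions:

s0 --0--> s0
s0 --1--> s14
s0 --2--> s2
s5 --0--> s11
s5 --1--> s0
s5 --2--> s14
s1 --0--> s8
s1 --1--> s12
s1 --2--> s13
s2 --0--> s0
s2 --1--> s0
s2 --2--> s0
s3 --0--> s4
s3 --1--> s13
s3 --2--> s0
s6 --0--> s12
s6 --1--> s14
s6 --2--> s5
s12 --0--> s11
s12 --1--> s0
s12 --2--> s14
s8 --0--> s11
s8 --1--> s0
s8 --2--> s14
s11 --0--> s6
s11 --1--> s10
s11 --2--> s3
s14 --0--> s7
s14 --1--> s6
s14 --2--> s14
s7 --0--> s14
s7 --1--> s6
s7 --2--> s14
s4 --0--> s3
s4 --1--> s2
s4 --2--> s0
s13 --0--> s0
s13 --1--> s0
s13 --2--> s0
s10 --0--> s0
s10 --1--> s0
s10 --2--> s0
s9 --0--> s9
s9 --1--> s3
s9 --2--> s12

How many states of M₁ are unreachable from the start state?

BFS from s14 reaches {s0, s2, s3, s4, s5, s6, s7, s10, s11, s12, s13, s14}; the 3 state(s) s1, s8, s9 are never visited.

3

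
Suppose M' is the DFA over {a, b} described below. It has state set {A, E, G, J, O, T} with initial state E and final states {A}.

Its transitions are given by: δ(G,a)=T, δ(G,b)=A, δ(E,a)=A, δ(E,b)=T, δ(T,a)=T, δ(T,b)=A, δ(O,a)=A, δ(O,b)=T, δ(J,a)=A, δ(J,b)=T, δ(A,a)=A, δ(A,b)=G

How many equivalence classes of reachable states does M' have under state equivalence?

Reachable states from the start: {A,E,G,T}. Unreachable: {J,O} — drop them.
Start with accepting vs non-accepting: {A} | {E,G,T}.
On input a, block {E,G,T} splits into {G,T} and {E}.
No further refinement is possible. Final partition (3 blocks): {A} | {G,T} | {E}.

3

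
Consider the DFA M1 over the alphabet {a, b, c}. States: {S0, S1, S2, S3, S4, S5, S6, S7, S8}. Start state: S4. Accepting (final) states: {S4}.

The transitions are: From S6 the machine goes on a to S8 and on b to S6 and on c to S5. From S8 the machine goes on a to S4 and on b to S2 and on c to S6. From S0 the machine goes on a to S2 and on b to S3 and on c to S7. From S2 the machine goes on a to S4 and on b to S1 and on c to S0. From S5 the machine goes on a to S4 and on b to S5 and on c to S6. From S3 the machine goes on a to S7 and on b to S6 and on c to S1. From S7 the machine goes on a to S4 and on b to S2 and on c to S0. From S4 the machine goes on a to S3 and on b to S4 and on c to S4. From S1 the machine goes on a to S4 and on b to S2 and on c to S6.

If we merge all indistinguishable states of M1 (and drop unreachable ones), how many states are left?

P0 = {S4} | {S0,S1,S2,S3,S5,S6,S7,S8}.
Refine {S0,S1,S2,S3,S5,S6,S7,S8} on symbol a: members go to different blocks, giving {S1,S2,S5,S7,S8} and {S0,S3,S6}.
Stable partition: {S4} | {S1,S2,S5,S7,S8} | {S0,S3,S6} — 3 equivalence classes.

3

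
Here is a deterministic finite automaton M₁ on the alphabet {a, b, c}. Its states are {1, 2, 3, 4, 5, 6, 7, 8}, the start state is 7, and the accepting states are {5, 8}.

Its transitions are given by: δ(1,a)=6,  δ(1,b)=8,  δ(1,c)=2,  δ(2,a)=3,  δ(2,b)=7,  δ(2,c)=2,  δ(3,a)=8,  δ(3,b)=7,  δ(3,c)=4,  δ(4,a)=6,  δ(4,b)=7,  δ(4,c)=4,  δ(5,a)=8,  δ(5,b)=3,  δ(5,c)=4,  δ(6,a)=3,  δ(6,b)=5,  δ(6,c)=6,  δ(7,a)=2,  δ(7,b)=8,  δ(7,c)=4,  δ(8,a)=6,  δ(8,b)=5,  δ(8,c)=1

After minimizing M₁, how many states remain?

P0 = {5,8} | {1,2,3,4,6,7}.
Refine {5,8} on symbol a: members go to different blocks, giving {5} and {8}.
Refine {1,2,3,4,6,7} on symbol a: members go to different blocks, giving {1,2,4,6,7} and {3}.
Split {1,2,4,6,7} by δ(·,a) → {1,4,7} and {2,6}.
Refine {1,4,7} on symbol b: members go to different blocks, giving {1,7} and {4}.
Split {1,7} by δ(·,c) → {1} and {7}.
Split {2,6} by δ(·,b) → {2} and {6}.
Stable partition: {5} | {1} | {8} | {3} | {2} | {4} | {7} | {6} — 8 equivalence classes.

8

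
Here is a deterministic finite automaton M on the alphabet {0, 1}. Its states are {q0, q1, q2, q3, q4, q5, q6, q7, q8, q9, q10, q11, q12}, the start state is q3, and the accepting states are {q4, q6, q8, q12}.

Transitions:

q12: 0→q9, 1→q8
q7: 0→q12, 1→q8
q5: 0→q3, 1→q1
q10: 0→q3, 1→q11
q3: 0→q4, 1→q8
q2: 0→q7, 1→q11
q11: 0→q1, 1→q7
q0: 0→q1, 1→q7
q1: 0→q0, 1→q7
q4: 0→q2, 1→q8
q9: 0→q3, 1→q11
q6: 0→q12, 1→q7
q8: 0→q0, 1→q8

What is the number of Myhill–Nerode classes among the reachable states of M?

5

Reachable states from the start: {q0,q1,q2,q3,q4,q7,q8,q9,q11,q12}. Unreachable: {q5,q6,q10} — drop them.
Start with accepting vs non-accepting: {q4,q8,q12} | {q0,q1,q2,q3,q7,q9,q11}.
Split {q0,q1,q2,q3,q7,q9,q11} by δ(·,0) → {q0,q1,q2,q9,q11} and {q3,q7}.
Split {q0,q1,q2,q9,q11} by δ(·,0) → {q0,q1,q11} and {q2,q9}.
Split {q4,q8,q12} by δ(·,0) → {q4,q12} and {q8}.
No further refinement is possible. Final partition (5 blocks): {q4,q12} | {q0,q1,q11} | {q3,q7} | {q2,q9} | {q8}.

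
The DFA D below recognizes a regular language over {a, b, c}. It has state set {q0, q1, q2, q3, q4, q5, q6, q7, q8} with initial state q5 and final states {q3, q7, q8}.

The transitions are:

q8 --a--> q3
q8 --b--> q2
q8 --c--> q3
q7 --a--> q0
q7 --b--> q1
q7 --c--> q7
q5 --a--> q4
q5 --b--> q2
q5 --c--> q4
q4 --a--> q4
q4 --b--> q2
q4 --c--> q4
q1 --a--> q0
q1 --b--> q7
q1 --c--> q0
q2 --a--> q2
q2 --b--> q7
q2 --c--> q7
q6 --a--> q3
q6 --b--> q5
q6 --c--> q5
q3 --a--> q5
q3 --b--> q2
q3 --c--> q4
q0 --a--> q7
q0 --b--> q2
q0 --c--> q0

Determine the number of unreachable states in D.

BFS from q5 reaches {q0, q1, q2, q4, q5, q7}; the 3 state(s) q3, q6, q8 are never visited.

3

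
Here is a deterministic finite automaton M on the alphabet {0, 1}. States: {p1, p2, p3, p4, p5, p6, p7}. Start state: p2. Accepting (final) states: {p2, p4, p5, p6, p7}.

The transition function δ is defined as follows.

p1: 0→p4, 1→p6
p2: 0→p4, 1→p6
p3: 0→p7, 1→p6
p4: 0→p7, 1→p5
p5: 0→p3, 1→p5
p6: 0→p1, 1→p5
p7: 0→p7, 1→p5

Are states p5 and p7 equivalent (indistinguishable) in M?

Start with accepting vs non-accepting: {p2,p4,p5,p6,p7} | {p1,p3}.
Split {p2,p4,p5,p6,p7} by δ(·,0) → {p2,p4,p7} and {p5,p6}.
Stable partition: {p2,p4,p7} | {p1,p3} | {p5,p6} — 3 equivalence classes.
p5 and p7 end up in different blocks, so they are distinguishable. For instance, the string '0' is accepted from only p7.

No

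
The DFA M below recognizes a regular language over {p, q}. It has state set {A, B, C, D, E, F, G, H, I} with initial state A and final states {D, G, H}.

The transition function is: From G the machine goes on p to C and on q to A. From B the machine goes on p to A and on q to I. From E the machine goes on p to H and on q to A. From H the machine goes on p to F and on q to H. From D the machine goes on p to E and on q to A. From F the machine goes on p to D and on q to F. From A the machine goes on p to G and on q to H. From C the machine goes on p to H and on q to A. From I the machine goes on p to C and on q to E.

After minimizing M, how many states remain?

States {B,I} cannot be reached from the start state, so discard them.
Start with accepting vs non-accepting: {D,G,H} | {A,C,E,F}.
On input q, block {D,G,H} splits into {D,G} and {H}.
On input p, block {A,C,E,F} splits into {A,F} and {C,E}.
On input q, block {A,F} splits into {A} and {F}.
The partition is now stable with 5 blocks: {D,G} | {A} | {H} | {C,E} | {F}.

5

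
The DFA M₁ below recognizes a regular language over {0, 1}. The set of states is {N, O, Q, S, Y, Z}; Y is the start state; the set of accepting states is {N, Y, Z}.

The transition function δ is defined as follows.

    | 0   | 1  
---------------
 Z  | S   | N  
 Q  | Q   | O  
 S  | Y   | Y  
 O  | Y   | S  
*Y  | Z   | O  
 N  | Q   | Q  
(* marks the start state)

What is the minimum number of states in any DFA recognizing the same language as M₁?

6

P0 = {N,Y,Z} | {O,Q,S}.
Split {N,Y,Z} by δ(·,0) → {N,Z} and {Y}.
On input 1, block {N,Z} splits into {N} and {Z}.
On input 0, block {O,Q,S} splits into {O,S} and {Q}.
Split {O,S} by δ(·,1) → {O} and {S}.
Stable partition: {N} | {O} | {Y} | {Z} | {Q} | {S} — 6 equivalence classes.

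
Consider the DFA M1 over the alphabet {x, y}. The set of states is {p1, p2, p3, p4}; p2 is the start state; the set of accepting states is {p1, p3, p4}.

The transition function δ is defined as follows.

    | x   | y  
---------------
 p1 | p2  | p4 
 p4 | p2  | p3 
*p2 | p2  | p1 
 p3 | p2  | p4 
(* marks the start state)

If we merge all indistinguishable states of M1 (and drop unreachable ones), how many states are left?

All states are reachable from the start state.
Start with accepting vs non-accepting: {p1,p3,p4} | {p2}.
The partition is now stable with 2 blocks: {p1,p3,p4} | {p2}.

2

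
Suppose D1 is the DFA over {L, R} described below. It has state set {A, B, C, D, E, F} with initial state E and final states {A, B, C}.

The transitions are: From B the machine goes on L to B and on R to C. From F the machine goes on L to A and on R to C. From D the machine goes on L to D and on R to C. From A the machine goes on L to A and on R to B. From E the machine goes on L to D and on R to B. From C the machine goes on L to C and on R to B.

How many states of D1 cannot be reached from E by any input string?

2

No path from E leads to A, F; the other 4 states are all reachable.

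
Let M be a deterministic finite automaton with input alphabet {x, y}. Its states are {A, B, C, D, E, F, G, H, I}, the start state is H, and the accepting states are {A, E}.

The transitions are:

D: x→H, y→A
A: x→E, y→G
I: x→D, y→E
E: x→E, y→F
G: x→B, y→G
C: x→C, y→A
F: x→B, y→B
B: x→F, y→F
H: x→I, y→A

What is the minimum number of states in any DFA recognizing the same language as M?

3

First remove the unreachable states {C}; 8 states remain.
P0 = {A,E} | {B,D,F,G,H,I}.
Refine {B,D,F,G,H,I} on symbol y: members go to different blocks, giving {B,F,G} and {D,H,I}.
No further refinement is possible. Final partition (3 blocks): {A,E} | {B,F,G} | {D,H,I}.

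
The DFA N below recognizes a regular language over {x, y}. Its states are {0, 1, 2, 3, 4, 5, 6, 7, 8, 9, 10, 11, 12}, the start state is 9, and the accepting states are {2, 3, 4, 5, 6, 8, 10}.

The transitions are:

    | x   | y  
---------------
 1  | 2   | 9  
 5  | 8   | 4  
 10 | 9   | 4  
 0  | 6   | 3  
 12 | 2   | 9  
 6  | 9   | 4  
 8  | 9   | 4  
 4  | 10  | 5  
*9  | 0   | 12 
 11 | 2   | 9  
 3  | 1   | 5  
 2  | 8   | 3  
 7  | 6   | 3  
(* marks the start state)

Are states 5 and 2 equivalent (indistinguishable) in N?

Reachable states from the start: {0,1,2,3,4,5,6,8,9,10,12}. Unreachable: {7,11} — drop them.
Start with accepting vs non-accepting: {2,3,4,5,6,8,10} | {0,1,9,12}.
Refine {2,3,4,5,6,8,10} on symbol x: members go to different blocks, giving {3,6,8,10} and {2,4,5}.
Refine {0,1,9,12} on symbol x: members go to different blocks, giving {1,12} and {0} and {9}.
Split {3,6,8,10} by δ(·,x) → {6,8,10} and {3}.
Split {2,4,5} by δ(·,y) → {4,5} and {2}.
Stable partition: {6,8,10} | {1,12} | {4,5} | {0} | {9} | {3} | {2} — 7 equivalence classes.
5 and 2 end up in different blocks, so they are distinguishable. For instance, the string 'yx' is accepted from only 5.

No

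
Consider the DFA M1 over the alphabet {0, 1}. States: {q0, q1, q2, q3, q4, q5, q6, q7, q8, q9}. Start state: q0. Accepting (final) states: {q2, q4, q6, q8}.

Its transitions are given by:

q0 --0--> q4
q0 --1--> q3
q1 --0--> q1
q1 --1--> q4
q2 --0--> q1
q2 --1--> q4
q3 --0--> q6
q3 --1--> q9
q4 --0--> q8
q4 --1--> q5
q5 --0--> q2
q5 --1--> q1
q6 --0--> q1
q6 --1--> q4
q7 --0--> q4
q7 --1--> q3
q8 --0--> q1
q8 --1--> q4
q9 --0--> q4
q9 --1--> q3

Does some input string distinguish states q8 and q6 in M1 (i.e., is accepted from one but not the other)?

No

First remove the unreachable states {q7}; 9 states remain.
Start with accepting vs non-accepting: {q2,q4,q6,q8} | {q0,q1,q3,q5,q9}.
Split {q2,q4,q6,q8} by δ(·,0) → {q2,q6,q8} and {q4}.
Refine {q0,q1,q3,q5,q9} on symbol 0: members go to different blocks, giving {q0,q9} and {q3,q5} and {q1}.
Refine {q3,q5} on symbol 1: members go to different blocks, giving {q3} and {q5}.
No further refinement is possible. Final partition (6 blocks): {q2,q6,q8} | {q0,q9} | {q4} | {q3} | {q1} | {q5}.
q8 and q6 lie in the same block of the stable partition, so they are equivalent — no string distinguishes them.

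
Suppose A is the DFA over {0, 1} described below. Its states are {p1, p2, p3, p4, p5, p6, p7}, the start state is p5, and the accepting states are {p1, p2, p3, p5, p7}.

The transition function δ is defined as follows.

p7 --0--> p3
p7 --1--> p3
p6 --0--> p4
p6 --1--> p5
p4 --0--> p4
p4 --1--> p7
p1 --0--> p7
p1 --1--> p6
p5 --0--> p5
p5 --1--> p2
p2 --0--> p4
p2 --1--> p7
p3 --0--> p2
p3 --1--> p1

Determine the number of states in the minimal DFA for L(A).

7

Initial partition by acceptance: {p1,p2,p3,p5,p7} | {p4,p6}.
On input 0, block {p1,p2,p3,p5,p7} splits into {p1,p3,p5,p7} and {p2}.
Refine {p1,p3,p5,p7} on symbol 0: members go to different blocks, giving {p1,p5,p7} and {p3}.
On input 0, block {p1,p5,p7} splits into {p1,p5} and {p7}.
On input 0, block {p1,p5} splits into {p1} and {p5}.
On input 1, block {p4,p6} splits into {p4} and {p6}.
No further refinement is possible. Final partition (7 blocks): {p1} | {p4} | {p2} | {p3} | {p7} | {p5} | {p6}.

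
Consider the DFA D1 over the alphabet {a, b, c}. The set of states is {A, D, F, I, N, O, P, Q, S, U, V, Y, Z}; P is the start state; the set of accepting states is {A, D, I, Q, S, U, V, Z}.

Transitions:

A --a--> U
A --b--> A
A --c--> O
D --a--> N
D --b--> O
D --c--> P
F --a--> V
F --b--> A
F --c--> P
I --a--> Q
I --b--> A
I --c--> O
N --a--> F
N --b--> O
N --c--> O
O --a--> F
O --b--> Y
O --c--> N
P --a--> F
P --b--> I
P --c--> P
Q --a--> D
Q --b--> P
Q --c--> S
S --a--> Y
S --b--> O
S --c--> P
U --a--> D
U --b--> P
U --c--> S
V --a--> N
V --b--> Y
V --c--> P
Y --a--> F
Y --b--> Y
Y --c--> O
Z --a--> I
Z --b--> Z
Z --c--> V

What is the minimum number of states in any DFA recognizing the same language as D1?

6

States {Z} cannot be reached from the start state, so discard them.
P0 = {A,D,I,Q,S,U,V} | {F,N,O,P,Y}.
Split {A,D,I,Q,S,U,V} by δ(·,a) → {A,I,Q,U} and {D,S,V}.
On input a, block {A,I,Q,U} splits into {A,I} and {Q,U}.
Refine {F,N,O,P,Y} on symbol a: members go to different blocks, giving {N,O,P,Y} and {F}.
On input b, block {N,O,P,Y} splits into {N,O,Y} and {P}.
No further refinement is possible. Final partition (6 blocks): {A,I} | {N,O,Y} | {D,S,V} | {Q,U} | {F} | {P}.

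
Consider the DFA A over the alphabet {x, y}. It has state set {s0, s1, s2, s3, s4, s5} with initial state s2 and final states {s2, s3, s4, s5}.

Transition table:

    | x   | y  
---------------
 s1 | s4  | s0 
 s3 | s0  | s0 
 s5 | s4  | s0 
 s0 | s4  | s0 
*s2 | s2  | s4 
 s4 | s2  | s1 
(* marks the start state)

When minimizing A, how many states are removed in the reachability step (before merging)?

No path from s2 leads to s3, s5; the other 4 states are all reachable.

2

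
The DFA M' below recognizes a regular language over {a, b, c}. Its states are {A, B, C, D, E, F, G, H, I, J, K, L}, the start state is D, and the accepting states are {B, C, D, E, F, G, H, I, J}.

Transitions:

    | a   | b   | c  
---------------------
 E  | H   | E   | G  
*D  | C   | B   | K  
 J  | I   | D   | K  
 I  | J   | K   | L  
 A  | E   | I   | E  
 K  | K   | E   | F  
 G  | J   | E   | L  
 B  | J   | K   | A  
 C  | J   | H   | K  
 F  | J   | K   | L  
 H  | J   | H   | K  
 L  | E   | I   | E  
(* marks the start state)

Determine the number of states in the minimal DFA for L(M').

8

All states are reachable from the start state.
P0 = {B,C,D,E,F,G,H,I,J} | {A,K,L}.
Refine {B,C,D,E,F,G,H,I,J} on symbol b: members go to different blocks, giving {C,D,E,G,H,J} and {B,F,I}.
On input a, block {C,D,E,G,H,J} splits into {C,D,E,G,H} and {J}.
On input a, block {C,D,E,G,H} splits into {C,G,H} and {D,E}.
Split {C,G,H} by δ(·,b) → {C,H} and {G}.
On input a, block {A,K,L} splits into {A,L} and {K}.
On input b, block {D,E} splits into {D} and {E}.
No further refinement is possible. Final partition (8 blocks): {C,H} | {A,L} | {B,F,I} | {J} | {D} | {G} | {K} | {E}.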